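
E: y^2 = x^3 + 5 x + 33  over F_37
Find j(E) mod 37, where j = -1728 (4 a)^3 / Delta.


Delta = -16(4 a^3 + 27 b^2) mod 37 = 36
-1728 * (4 a)^3 = -1728 * (4*5)^3 mod 37 = 14
j = 14 * 36^(-1) mod 37 = 23

j = 23 (mod 37)


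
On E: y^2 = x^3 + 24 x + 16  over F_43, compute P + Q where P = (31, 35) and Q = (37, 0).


P != Q, so use the chord formula.
s = (y2 - y1) / (x2 - x1) = (8) / (6) mod 43 = 30
x3 = s^2 - x1 - x2 mod 43 = 30^2 - 31 - 37 = 15
y3 = s (x1 - x3) - y1 mod 43 = 30 * (31 - 15) - 35 = 15

P + Q = (15, 15)


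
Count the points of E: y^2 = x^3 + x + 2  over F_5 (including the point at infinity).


For each x in F_5, count y with y^2 = x^3 + 1 x + 2 mod 5:
  x = 1: RHS = 4, y in [2, 3]  -> 2 point(s)
  x = 4: RHS = 0, y in [0]  -> 1 point(s)
Affine points: 3. Add the point at infinity: total = 4.

#E(F_5) = 4


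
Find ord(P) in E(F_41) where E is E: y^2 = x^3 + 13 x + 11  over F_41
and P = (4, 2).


Compute successive multiples of P until we hit O:
  1P = (4, 2)
  2P = (17, 15)
  3P = (21, 22)
  4P = (11, 38)
  5P = (24, 24)
  6P = (22, 11)
  7P = (5, 18)
  8P = (1, 5)
  ... (continuing to 47P)
  47P = O

ord(P) = 47


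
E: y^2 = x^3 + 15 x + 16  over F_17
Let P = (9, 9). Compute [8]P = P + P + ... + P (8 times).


k = 8 = 1000_2 (binary, LSB first: 0001)
Double-and-add from P = (9, 9):
  bit 0 = 0: acc unchanged = O
  bit 1 = 0: acc unchanged = O
  bit 2 = 0: acc unchanged = O
  bit 3 = 1: acc = O + (16, 0) = (16, 0)

8P = (16, 0)


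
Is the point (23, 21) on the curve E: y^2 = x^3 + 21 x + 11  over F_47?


Check whether y^2 = x^3 + 21 x + 11 (mod 47) for (x, y) = (23, 21).
LHS: y^2 = 21^2 mod 47 = 18
RHS: x^3 + 21 x + 11 = 23^3 + 21*23 + 11 mod 47 = 18
LHS = RHS

Yes, on the curve


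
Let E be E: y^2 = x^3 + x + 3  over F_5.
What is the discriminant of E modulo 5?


4 a^3 + 27 b^2 = 4*1^3 + 27*3^2 = 4 + 243 = 247
Delta = -16 * (247) = -3952
Delta mod 5 = 3

Delta = 3 (mod 5)


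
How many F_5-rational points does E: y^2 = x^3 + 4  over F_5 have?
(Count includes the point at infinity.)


For each x in F_5, count y with y^2 = x^3 + 0 x + 4 mod 5:
  x = 0: RHS = 4, y in [2, 3]  -> 2 point(s)
  x = 1: RHS = 0, y in [0]  -> 1 point(s)
  x = 3: RHS = 1, y in [1, 4]  -> 2 point(s)
Affine points: 5. Add the point at infinity: total = 6.

#E(F_5) = 6


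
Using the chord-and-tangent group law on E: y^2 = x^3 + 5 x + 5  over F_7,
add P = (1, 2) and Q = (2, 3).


P != Q, so use the chord formula.
s = (y2 - y1) / (x2 - x1) = (1) / (1) mod 7 = 1
x3 = s^2 - x1 - x2 mod 7 = 1^2 - 1 - 2 = 5
y3 = s (x1 - x3) - y1 mod 7 = 1 * (1 - 5) - 2 = 1

P + Q = (5, 1)


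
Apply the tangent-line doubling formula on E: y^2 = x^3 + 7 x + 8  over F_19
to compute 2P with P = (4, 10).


Doubling: s = (3 x1^2 + a) / (2 y1)
s = (3*4^2 + 7) / (2*10) mod 19 = 17
x3 = s^2 - 2 x1 mod 19 = 17^2 - 2*4 = 15
y3 = s (x1 - x3) - y1 mod 19 = 17 * (4 - 15) - 10 = 12

2P = (15, 12)


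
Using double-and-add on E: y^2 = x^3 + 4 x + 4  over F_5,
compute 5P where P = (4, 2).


k = 5 = 101_2 (binary, LSB first: 101)
Double-and-add from P = (4, 2):
  bit 0 = 1: acc = O + (4, 2) = (4, 2)
  bit 1 = 0: acc unchanged = (4, 2)
  bit 2 = 1: acc = (4, 2) + (2, 0) = (0, 2)

5P = (0, 2)


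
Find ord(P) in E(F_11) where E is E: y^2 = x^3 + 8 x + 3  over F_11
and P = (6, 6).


Compute successive multiples of P until we hit O:
  1P = (6, 6)
  2P = (2, 7)
  3P = (1, 1)
  4P = (5, 6)
  5P = (0, 5)
  6P = (9, 10)
  7P = (10, 7)
  8P = (4, 0)
  ... (continuing to 16P)
  16P = O

ord(P) = 16


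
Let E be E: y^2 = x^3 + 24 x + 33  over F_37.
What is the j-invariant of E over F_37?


Delta = -16(4 a^3 + 27 b^2) mod 37 = 15
-1728 * (4 a)^3 = -1728 * (4*24)^3 mod 37 = 23
j = 23 * 15^(-1) mod 37 = 4

j = 4 (mod 37)


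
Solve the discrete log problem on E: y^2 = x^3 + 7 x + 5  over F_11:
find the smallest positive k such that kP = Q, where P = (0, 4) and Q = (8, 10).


Enumerate multiples of P until we hit Q = (8, 10):
  1P = (0, 4)
  2P = (3, 3)
  3P = (2, 4)
  4P = (9, 7)
  5P = (7, 1)
  6P = (8, 1)
  7P = (4, 3)
  8P = (5, 0)
  9P = (4, 8)
  10P = (8, 10)
Match found at i = 10.

k = 10


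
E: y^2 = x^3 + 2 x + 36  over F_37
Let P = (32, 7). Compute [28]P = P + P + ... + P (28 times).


k = 28 = 11100_2 (binary, LSB first: 00111)
Double-and-add from P = (32, 7):
  bit 0 = 0: acc unchanged = O
  bit 1 = 0: acc unchanged = O
  bit 2 = 1: acc = O + (8, 3) = (8, 3)
  bit 3 = 1: acc = (8, 3) + (14, 25) = (12, 7)
  bit 4 = 1: acc = (12, 7) + (18, 24) = (14, 12)

28P = (14, 12)


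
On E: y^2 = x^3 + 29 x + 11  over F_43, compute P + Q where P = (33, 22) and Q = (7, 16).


P != Q, so use the chord formula.
s = (y2 - y1) / (x2 - x1) = (37) / (17) mod 43 = 30
x3 = s^2 - x1 - x2 mod 43 = 30^2 - 33 - 7 = 0
y3 = s (x1 - x3) - y1 mod 43 = 30 * (33 - 0) - 22 = 22

P + Q = (0, 22)


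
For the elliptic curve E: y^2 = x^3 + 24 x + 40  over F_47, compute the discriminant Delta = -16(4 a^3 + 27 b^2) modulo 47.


4 a^3 + 27 b^2 = 4*24^3 + 27*40^2 = 55296 + 43200 = 98496
Delta = -16 * (98496) = -1575936
Delta mod 47 = 21

Delta = 21 (mod 47)


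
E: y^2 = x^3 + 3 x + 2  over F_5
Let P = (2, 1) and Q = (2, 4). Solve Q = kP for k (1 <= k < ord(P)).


Enumerate multiples of P until we hit Q = (2, 4):
  1P = (2, 1)
  2P = (1, 4)
  3P = (1, 1)
  4P = (2, 4)
Match found at i = 4.

k = 4


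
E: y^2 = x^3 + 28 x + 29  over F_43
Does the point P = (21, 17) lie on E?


Check whether y^2 = x^3 + 28 x + 29 (mod 43) for (x, y) = (21, 17).
LHS: y^2 = 17^2 mod 43 = 31
RHS: x^3 + 28 x + 29 = 21^3 + 28*21 + 29 mod 43 = 31
LHS = RHS

Yes, on the curve


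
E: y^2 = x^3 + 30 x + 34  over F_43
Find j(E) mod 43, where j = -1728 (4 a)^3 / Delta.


Delta = -16(4 a^3 + 27 b^2) mod 43 = 8
-1728 * (4 a)^3 = -1728 * (4*30)^3 mod 43 = 27
j = 27 * 8^(-1) mod 43 = 41

j = 41 (mod 43)


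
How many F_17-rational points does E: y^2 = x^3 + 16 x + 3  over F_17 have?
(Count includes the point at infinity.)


For each x in F_17, count y with y^2 = x^3 + 16 x + 3 mod 17:
  x = 2: RHS = 9, y in [3, 14]  -> 2 point(s)
  x = 5: RHS = 4, y in [2, 15]  -> 2 point(s)
  x = 6: RHS = 9, y in [3, 14]  -> 2 point(s)
  x = 7: RHS = 16, y in [4, 13]  -> 2 point(s)
  x = 9: RHS = 9, y in [3, 14]  -> 2 point(s)
  x = 12: RHS = 2, y in [6, 11]  -> 2 point(s)
  x = 14: RHS = 13, y in [8, 9]  -> 2 point(s)
Affine points: 14. Add the point at infinity: total = 15.

#E(F_17) = 15


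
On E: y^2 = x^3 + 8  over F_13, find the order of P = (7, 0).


Compute successive multiples of P until we hit O:
  1P = (7, 0)
  2P = O

ord(P) = 2


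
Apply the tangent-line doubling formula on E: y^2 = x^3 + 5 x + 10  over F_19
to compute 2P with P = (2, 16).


Doubling: s = (3 x1^2 + a) / (2 y1)
s = (3*2^2 + 5) / (2*16) mod 19 = 13
x3 = s^2 - 2 x1 mod 19 = 13^2 - 2*2 = 13
y3 = s (x1 - x3) - y1 mod 19 = 13 * (2 - 13) - 16 = 12

2P = (13, 12)


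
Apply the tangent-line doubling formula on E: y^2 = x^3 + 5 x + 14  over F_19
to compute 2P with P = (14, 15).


Doubling: s = (3 x1^2 + a) / (2 y1)
s = (3*14^2 + 5) / (2*15) mod 19 = 9
x3 = s^2 - 2 x1 mod 19 = 9^2 - 2*14 = 15
y3 = s (x1 - x3) - y1 mod 19 = 9 * (14 - 15) - 15 = 14

2P = (15, 14)


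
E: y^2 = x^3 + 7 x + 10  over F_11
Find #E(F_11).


For each x in F_11, count y with y^2 = x^3 + 7 x + 10 mod 11:
  x = 3: RHS = 3, y in [5, 6]  -> 2 point(s)
  x = 4: RHS = 3, y in [5, 6]  -> 2 point(s)
  x = 5: RHS = 5, y in [4, 7]  -> 2 point(s)
  x = 6: RHS = 4, y in [2, 9]  -> 2 point(s)
Affine points: 8. Add the point at infinity: total = 9.

#E(F_11) = 9


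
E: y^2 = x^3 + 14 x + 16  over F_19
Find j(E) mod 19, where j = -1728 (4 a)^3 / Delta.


Delta = -16(4 a^3 + 27 b^2) mod 19 = 8
-1728 * (4 a)^3 = -1728 * (4*14)^3 mod 19 = 18
j = 18 * 8^(-1) mod 19 = 7

j = 7 (mod 19)


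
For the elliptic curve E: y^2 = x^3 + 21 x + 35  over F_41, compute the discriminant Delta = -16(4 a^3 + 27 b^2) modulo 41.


4 a^3 + 27 b^2 = 4*21^3 + 27*35^2 = 37044 + 33075 = 70119
Delta = -16 * (70119) = -1121904
Delta mod 41 = 20

Delta = 20 (mod 41)


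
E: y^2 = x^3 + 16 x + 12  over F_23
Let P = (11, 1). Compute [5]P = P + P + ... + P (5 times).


k = 5 = 101_2 (binary, LSB first: 101)
Double-and-add from P = (11, 1):
  bit 0 = 1: acc = O + (11, 1) = (11, 1)
  bit 1 = 0: acc unchanged = (11, 1)
  bit 2 = 1: acc = (11, 1) + (1, 11) = (12, 0)

5P = (12, 0)


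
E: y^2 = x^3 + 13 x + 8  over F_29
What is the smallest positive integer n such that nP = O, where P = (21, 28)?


Compute successive multiples of P until we hit O:
  1P = (21, 28)
  2P = (17, 26)
  3P = (13, 5)
  4P = (1, 15)
  5P = (3, 4)
  6P = (10, 6)
  7P = (2, 10)
  8P = (22, 26)
  ... (continuing to 19P)
  19P = O

ord(P) = 19


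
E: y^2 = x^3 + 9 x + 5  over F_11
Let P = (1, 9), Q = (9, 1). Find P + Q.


P != Q, so use the chord formula.
s = (y2 - y1) / (x2 - x1) = (3) / (8) mod 11 = 10
x3 = s^2 - x1 - x2 mod 11 = 10^2 - 1 - 9 = 2
y3 = s (x1 - x3) - y1 mod 11 = 10 * (1 - 2) - 9 = 3

P + Q = (2, 3)


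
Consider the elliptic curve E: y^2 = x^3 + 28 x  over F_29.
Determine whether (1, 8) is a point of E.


Check whether y^2 = x^3 + 28 x + 0 (mod 29) for (x, y) = (1, 8).
LHS: y^2 = 8^2 mod 29 = 6
RHS: x^3 + 28 x + 0 = 1^3 + 28*1 + 0 mod 29 = 0
LHS != RHS

No, not on the curve


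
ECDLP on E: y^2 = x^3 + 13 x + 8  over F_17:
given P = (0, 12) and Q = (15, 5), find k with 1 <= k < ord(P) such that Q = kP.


Enumerate multiples of P until we hit Q = (15, 5):
  1P = (0, 12)
  2P = (9, 15)
  3P = (10, 13)
  4P = (15, 12)
  5P = (2, 5)
  6P = (6, 9)
  7P = (7, 0)
  8P = (6, 8)
  9P = (2, 12)
  10P = (15, 5)
Match found at i = 10.

k = 10


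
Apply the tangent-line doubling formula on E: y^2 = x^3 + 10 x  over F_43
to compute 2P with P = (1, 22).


Doubling: s = (3 x1^2 + a) / (2 y1)
s = (3*1^2 + 10) / (2*22) mod 43 = 13
x3 = s^2 - 2 x1 mod 43 = 13^2 - 2*1 = 38
y3 = s (x1 - x3) - y1 mod 43 = 13 * (1 - 38) - 22 = 13

2P = (38, 13)


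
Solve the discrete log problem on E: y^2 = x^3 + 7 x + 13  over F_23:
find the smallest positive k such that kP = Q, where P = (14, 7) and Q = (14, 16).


Enumerate multiples of P until we hit Q = (14, 16):
  1P = (14, 7)
  2P = (13, 1)
  3P = (9, 0)
  4P = (13, 22)
  5P = (14, 16)
Match found at i = 5.

k = 5


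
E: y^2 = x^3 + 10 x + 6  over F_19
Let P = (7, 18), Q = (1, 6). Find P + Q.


P != Q, so use the chord formula.
s = (y2 - y1) / (x2 - x1) = (7) / (13) mod 19 = 2
x3 = s^2 - x1 - x2 mod 19 = 2^2 - 7 - 1 = 15
y3 = s (x1 - x3) - y1 mod 19 = 2 * (7 - 15) - 18 = 4

P + Q = (15, 4)


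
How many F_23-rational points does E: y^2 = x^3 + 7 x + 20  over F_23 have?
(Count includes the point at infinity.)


For each x in F_23, count y with y^2 = x^3 + 7 x + 20 mod 23:
  x = 6: RHS = 2, y in [5, 18]  -> 2 point(s)
  x = 8: RHS = 13, y in [6, 17]  -> 2 point(s)
  x = 10: RHS = 9, y in [3, 20]  -> 2 point(s)
  x = 11: RHS = 2, y in [5, 18]  -> 2 point(s)
  x = 13: RHS = 8, y in [10, 13]  -> 2 point(s)
  x = 15: RHS = 4, y in [2, 21]  -> 2 point(s)
  x = 20: RHS = 18, y in [8, 15]  -> 2 point(s)
  x = 22: RHS = 12, y in [9, 14]  -> 2 point(s)
Affine points: 16. Add the point at infinity: total = 17.

#E(F_23) = 17


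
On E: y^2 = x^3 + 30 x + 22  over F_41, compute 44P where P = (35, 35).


k = 44 = 101100_2 (binary, LSB first: 001101)
Double-and-add from P = (35, 35):
  bit 0 = 0: acc unchanged = O
  bit 1 = 0: acc unchanged = O
  bit 2 = 1: acc = O + (9, 23) = (9, 23)
  bit 3 = 1: acc = (9, 23) + (21, 27) = (2, 34)
  bit 4 = 0: acc unchanged = (2, 34)
  bit 5 = 1: acc = (2, 34) + (23, 28) = (37, 17)

44P = (37, 17)


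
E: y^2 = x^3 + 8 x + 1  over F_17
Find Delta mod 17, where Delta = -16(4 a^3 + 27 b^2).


4 a^3 + 27 b^2 = 4*8^3 + 27*1^2 = 2048 + 27 = 2075
Delta = -16 * (2075) = -33200
Delta mod 17 = 1

Delta = 1 (mod 17)


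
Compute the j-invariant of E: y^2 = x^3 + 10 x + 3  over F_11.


Delta = -16(4 a^3 + 27 b^2) mod 11 = 4
-1728 * (4 a)^3 = -1728 * (4*10)^3 mod 11 = 9
j = 9 * 4^(-1) mod 11 = 5

j = 5 (mod 11)


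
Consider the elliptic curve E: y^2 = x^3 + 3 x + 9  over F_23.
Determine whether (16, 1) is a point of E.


Check whether y^2 = x^3 + 3 x + 9 (mod 23) for (x, y) = (16, 1).
LHS: y^2 = 1^2 mod 23 = 1
RHS: x^3 + 3 x + 9 = 16^3 + 3*16 + 9 mod 23 = 13
LHS != RHS

No, not on the curve


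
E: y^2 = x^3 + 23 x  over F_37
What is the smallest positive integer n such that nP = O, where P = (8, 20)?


Compute successive multiples of P until we hit O:
  1P = (8, 20)
  2P = (10, 34)
  3P = (31, 4)
  4P = (28, 10)
  5P = (29, 9)
  6P = (9, 14)
  7P = (19, 9)
  8P = (11, 20)
  ... (continuing to 26P)
  26P = O

ord(P) = 26


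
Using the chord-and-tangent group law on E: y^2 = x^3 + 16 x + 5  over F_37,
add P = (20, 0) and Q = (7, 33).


P != Q, so use the chord formula.
s = (y2 - y1) / (x2 - x1) = (33) / (24) mod 37 = 6
x3 = s^2 - x1 - x2 mod 37 = 6^2 - 20 - 7 = 9
y3 = s (x1 - x3) - y1 mod 37 = 6 * (20 - 9) - 0 = 29

P + Q = (9, 29)


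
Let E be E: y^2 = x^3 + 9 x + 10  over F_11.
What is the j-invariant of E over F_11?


Delta = -16(4 a^3 + 27 b^2) mod 11 = 3
-1728 * (4 a)^3 = -1728 * (4*9)^3 mod 11 = 6
j = 6 * 3^(-1) mod 11 = 2

j = 2 (mod 11)


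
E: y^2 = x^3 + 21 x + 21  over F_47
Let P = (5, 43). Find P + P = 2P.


Doubling: s = (3 x1^2 + a) / (2 y1)
s = (3*5^2 + 21) / (2*43) mod 47 = 35
x3 = s^2 - 2 x1 mod 47 = 35^2 - 2*5 = 40
y3 = s (x1 - x3) - y1 mod 47 = 35 * (5 - 40) - 43 = 1

2P = (40, 1)


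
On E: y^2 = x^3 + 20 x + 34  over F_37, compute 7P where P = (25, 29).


k = 7 = 111_2 (binary, LSB first: 111)
Double-and-add from P = (25, 29):
  bit 0 = 1: acc = O + (25, 29) = (25, 29)
  bit 1 = 1: acc = (25, 29) + (15, 3) = (23, 28)
  bit 2 = 1: acc = (23, 28) + (17, 12) = (0, 21)

7P = (0, 21)


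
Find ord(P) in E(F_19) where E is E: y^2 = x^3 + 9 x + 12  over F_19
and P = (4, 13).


Compute successive multiples of P until we hit O:
  1P = (4, 13)
  2P = (11, 6)
  3P = (5, 7)
  4P = (8, 11)
  5P = (12, 10)
  6P = (7, 0)
  7P = (12, 9)
  8P = (8, 8)
  ... (continuing to 12P)
  12P = O

ord(P) = 12


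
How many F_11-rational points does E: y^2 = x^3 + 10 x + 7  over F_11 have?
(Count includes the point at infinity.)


For each x in F_11, count y with y^2 = x^3 + 10 x + 7 mod 11:
  x = 3: RHS = 9, y in [3, 8]  -> 2 point(s)
  x = 4: RHS = 1, y in [1, 10]  -> 2 point(s)
  x = 8: RHS = 5, y in [4, 7]  -> 2 point(s)
  x = 9: RHS = 1, y in [1, 10]  -> 2 point(s)
Affine points: 8. Add the point at infinity: total = 9.

#E(F_11) = 9


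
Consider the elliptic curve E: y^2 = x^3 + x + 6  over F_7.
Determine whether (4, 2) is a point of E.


Check whether y^2 = x^3 + 1 x + 6 (mod 7) for (x, y) = (4, 2).
LHS: y^2 = 2^2 mod 7 = 4
RHS: x^3 + 1 x + 6 = 4^3 + 1*4 + 6 mod 7 = 4
LHS = RHS

Yes, on the curve


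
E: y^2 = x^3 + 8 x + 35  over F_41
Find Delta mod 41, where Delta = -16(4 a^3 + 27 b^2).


4 a^3 + 27 b^2 = 4*8^3 + 27*35^2 = 2048 + 33075 = 35123
Delta = -16 * (35123) = -561968
Delta mod 41 = 19

Delta = 19 (mod 41)


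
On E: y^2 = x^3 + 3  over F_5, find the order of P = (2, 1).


Compute successive multiples of P until we hit O:
  1P = (2, 1)
  2P = (2, 4)
  3P = O

ord(P) = 3


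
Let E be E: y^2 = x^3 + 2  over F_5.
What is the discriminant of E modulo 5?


4 a^3 + 27 b^2 = 4*0^3 + 27*2^2 = 0 + 108 = 108
Delta = -16 * (108) = -1728
Delta mod 5 = 2

Delta = 2 (mod 5)


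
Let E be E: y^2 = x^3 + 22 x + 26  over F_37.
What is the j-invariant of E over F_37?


Delta = -16(4 a^3 + 27 b^2) mod 37 = 3
-1728 * (4 a)^3 = -1728 * (4*22)^3 mod 37 = 29
j = 29 * 3^(-1) mod 37 = 22

j = 22 (mod 37)


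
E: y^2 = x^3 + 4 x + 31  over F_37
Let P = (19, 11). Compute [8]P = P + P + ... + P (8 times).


k = 8 = 1000_2 (binary, LSB first: 0001)
Double-and-add from P = (19, 11):
  bit 0 = 0: acc unchanged = O
  bit 1 = 0: acc unchanged = O
  bit 2 = 0: acc unchanged = O
  bit 3 = 1: acc = O + (11, 0) = (11, 0)

8P = (11, 0)


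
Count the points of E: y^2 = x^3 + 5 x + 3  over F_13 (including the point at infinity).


For each x in F_13, count y with y^2 = x^3 + 5 x + 3 mod 13:
  x = 0: RHS = 3, y in [4, 9]  -> 2 point(s)
  x = 1: RHS = 9, y in [3, 10]  -> 2 point(s)
  x = 4: RHS = 9, y in [3, 10]  -> 2 point(s)
  x = 5: RHS = 10, y in [6, 7]  -> 2 point(s)
  x = 7: RHS = 4, y in [2, 11]  -> 2 point(s)
  x = 8: RHS = 9, y in [3, 10]  -> 2 point(s)
  x = 9: RHS = 10, y in [6, 7]  -> 2 point(s)
  x = 10: RHS = 0, y in [0]  -> 1 point(s)
  x = 12: RHS = 10, y in [6, 7]  -> 2 point(s)
Affine points: 17. Add the point at infinity: total = 18.

#E(F_13) = 18


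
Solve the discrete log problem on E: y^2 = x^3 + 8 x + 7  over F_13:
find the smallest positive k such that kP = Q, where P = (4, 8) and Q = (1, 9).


Enumerate multiples of P until we hit Q = (1, 9):
  1P = (4, 8)
  2P = (1, 9)
Match found at i = 2.

k = 2


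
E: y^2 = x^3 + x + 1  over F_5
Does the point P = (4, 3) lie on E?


Check whether y^2 = x^3 + 1 x + 1 (mod 5) for (x, y) = (4, 3).
LHS: y^2 = 3^2 mod 5 = 4
RHS: x^3 + 1 x + 1 = 4^3 + 1*4 + 1 mod 5 = 4
LHS = RHS

Yes, on the curve


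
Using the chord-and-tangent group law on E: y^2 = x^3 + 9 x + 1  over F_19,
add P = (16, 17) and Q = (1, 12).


P != Q, so use the chord formula.
s = (y2 - y1) / (x2 - x1) = (14) / (4) mod 19 = 13
x3 = s^2 - x1 - x2 mod 19 = 13^2 - 16 - 1 = 0
y3 = s (x1 - x3) - y1 mod 19 = 13 * (16 - 0) - 17 = 1

P + Q = (0, 1)


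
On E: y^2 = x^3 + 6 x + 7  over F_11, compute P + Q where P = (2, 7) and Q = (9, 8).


P != Q, so use the chord formula.
s = (y2 - y1) / (x2 - x1) = (1) / (7) mod 11 = 8
x3 = s^2 - x1 - x2 mod 11 = 8^2 - 2 - 9 = 9
y3 = s (x1 - x3) - y1 mod 11 = 8 * (2 - 9) - 7 = 3

P + Q = (9, 3)


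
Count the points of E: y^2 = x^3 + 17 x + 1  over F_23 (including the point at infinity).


For each x in F_23, count y with y^2 = x^3 + 17 x + 1 mod 23:
  x = 0: RHS = 1, y in [1, 22]  -> 2 point(s)
  x = 4: RHS = 18, y in [8, 15]  -> 2 point(s)
  x = 5: RHS = 4, y in [2, 21]  -> 2 point(s)
  x = 7: RHS = 3, y in [7, 16]  -> 2 point(s)
  x = 9: RHS = 9, y in [3, 20]  -> 2 point(s)
  x = 11: RHS = 1, y in [1, 22]  -> 2 point(s)
  x = 12: RHS = 1, y in [1, 22]  -> 2 point(s)
  x = 13: RHS = 4, y in [2, 21]  -> 2 point(s)
  x = 14: RHS = 16, y in [4, 19]  -> 2 point(s)
  x = 22: RHS = 6, y in [11, 12]  -> 2 point(s)
Affine points: 20. Add the point at infinity: total = 21.

#E(F_23) = 21


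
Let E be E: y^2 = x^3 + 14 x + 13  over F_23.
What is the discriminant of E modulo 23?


4 a^3 + 27 b^2 = 4*14^3 + 27*13^2 = 10976 + 4563 = 15539
Delta = -16 * (15539) = -248624
Delta mod 23 = 6

Delta = 6 (mod 23)


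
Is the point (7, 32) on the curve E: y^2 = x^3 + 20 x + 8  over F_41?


Check whether y^2 = x^3 + 20 x + 8 (mod 41) for (x, y) = (7, 32).
LHS: y^2 = 32^2 mod 41 = 40
RHS: x^3 + 20 x + 8 = 7^3 + 20*7 + 8 mod 41 = 40
LHS = RHS

Yes, on the curve


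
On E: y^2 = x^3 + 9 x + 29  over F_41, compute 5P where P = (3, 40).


k = 5 = 101_2 (binary, LSB first: 101)
Double-and-add from P = (3, 40):
  bit 0 = 1: acc = O + (3, 40) = (3, 40)
  bit 1 = 0: acc unchanged = (3, 40)
  bit 2 = 1: acc = (3, 40) + (36, 8) = (18, 23)

5P = (18, 23)


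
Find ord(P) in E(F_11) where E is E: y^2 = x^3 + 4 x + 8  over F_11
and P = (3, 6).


Compute successive multiples of P until we hit O:
  1P = (3, 6)
  2P = (9, 6)
  3P = (10, 5)
  4P = (7, 4)
  5P = (4, 0)
  6P = (7, 7)
  7P = (10, 6)
  8P = (9, 5)
  ... (continuing to 10P)
  10P = O

ord(P) = 10


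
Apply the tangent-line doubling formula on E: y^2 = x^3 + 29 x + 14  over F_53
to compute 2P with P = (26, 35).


Doubling: s = (3 x1^2 + a) / (2 y1)
s = (3*26^2 + 29) / (2*35) mod 53 = 15
x3 = s^2 - 2 x1 mod 53 = 15^2 - 2*26 = 14
y3 = s (x1 - x3) - y1 mod 53 = 15 * (26 - 14) - 35 = 39

2P = (14, 39)


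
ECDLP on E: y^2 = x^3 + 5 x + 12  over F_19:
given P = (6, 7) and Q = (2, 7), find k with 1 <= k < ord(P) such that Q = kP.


Enumerate multiples of P until we hit Q = (2, 7):
  1P = (6, 7)
  2P = (4, 1)
  3P = (18, 14)
  4P = (15, 2)
  5P = (3, 4)
  6P = (11, 7)
  7P = (2, 12)
  8P = (9, 11)
  9P = (10, 13)
  10P = (10, 6)
  11P = (9, 8)
  12P = (2, 7)
Match found at i = 12.

k = 12


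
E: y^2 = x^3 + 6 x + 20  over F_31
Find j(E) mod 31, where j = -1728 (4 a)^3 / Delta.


Delta = -16(4 a^3 + 27 b^2) mod 31 = 27
-1728 * (4 a)^3 = -1728 * (4*6)^3 mod 31 = 15
j = 15 * 27^(-1) mod 31 = 4

j = 4 (mod 31)


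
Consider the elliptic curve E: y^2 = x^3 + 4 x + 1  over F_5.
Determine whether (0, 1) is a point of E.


Check whether y^2 = x^3 + 4 x + 1 (mod 5) for (x, y) = (0, 1).
LHS: y^2 = 1^2 mod 5 = 1
RHS: x^3 + 4 x + 1 = 0^3 + 4*0 + 1 mod 5 = 1
LHS = RHS

Yes, on the curve


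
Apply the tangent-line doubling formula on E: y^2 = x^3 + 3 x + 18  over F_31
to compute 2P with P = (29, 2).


Doubling: s = (3 x1^2 + a) / (2 y1)
s = (3*29^2 + 3) / (2*2) mod 31 = 27
x3 = s^2 - 2 x1 mod 31 = 27^2 - 2*29 = 20
y3 = s (x1 - x3) - y1 mod 31 = 27 * (29 - 20) - 2 = 24

2P = (20, 24)


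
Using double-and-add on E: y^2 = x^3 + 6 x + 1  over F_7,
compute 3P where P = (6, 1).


k = 3 = 11_2 (binary, LSB first: 11)
Double-and-add from P = (6, 1):
  bit 0 = 1: acc = O + (6, 1) = (6, 1)
  bit 1 = 1: acc = (6, 1) + (3, 2) = (2, 0)

3P = (2, 0)


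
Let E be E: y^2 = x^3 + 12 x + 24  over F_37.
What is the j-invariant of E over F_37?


Delta = -16(4 a^3 + 27 b^2) mod 37 = 31
-1728 * (4 a)^3 = -1728 * (4*12)^3 mod 37 = 26
j = 26 * 31^(-1) mod 37 = 8

j = 8 (mod 37)


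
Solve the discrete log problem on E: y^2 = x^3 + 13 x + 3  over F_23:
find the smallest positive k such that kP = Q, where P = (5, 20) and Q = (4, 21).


Enumerate multiples of P until we hit Q = (4, 21):
  1P = (5, 20)
  2P = (16, 11)
  3P = (4, 21)
Match found at i = 3.

k = 3


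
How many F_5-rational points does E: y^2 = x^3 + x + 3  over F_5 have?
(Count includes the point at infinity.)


For each x in F_5, count y with y^2 = x^3 + 1 x + 3 mod 5:
  x = 1: RHS = 0, y in [0]  -> 1 point(s)
  x = 4: RHS = 1, y in [1, 4]  -> 2 point(s)
Affine points: 3. Add the point at infinity: total = 4.

#E(F_5) = 4


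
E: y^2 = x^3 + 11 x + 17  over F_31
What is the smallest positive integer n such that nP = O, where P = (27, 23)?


Compute successive multiples of P until we hit O:
  1P = (27, 23)
  2P = (13, 30)
  3P = (30, 25)
  4P = (2, 4)
  5P = (6, 19)
  6P = (18, 23)
  7P = (17, 8)
  8P = (28, 22)
  ... (continuing to 30P)
  30P = O

ord(P) = 30


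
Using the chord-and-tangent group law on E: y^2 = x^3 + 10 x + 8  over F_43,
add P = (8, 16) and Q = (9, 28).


P != Q, so use the chord formula.
s = (y2 - y1) / (x2 - x1) = (12) / (1) mod 43 = 12
x3 = s^2 - x1 - x2 mod 43 = 12^2 - 8 - 9 = 41
y3 = s (x1 - x3) - y1 mod 43 = 12 * (8 - 41) - 16 = 18

P + Q = (41, 18)


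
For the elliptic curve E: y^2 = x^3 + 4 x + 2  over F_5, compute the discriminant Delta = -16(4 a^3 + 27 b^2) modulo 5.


4 a^3 + 27 b^2 = 4*4^3 + 27*2^2 = 256 + 108 = 364
Delta = -16 * (364) = -5824
Delta mod 5 = 1

Delta = 1 (mod 5)


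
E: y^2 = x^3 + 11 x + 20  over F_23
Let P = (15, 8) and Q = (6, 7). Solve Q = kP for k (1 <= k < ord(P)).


Enumerate multiples of P until we hit Q = (6, 7):
  1P = (15, 8)
  2P = (6, 7)
Match found at i = 2.

k = 2


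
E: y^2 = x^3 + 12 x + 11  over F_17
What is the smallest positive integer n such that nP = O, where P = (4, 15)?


Compute successive multiples of P until we hit O:
  1P = (4, 15)
  2P = (13, 1)
  3P = (2, 14)
  4P = (7, 9)
  5P = (10, 14)
  6P = (12, 9)
  7P = (9, 10)
  8P = (5, 3)
  ... (continuing to 23P)
  23P = O

ord(P) = 23


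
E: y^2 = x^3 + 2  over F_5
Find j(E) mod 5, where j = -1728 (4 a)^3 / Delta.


Delta = -16(4 a^3 + 27 b^2) mod 5 = 2
-1728 * (4 a)^3 = -1728 * (4*0)^3 mod 5 = 0
j = 0 * 2^(-1) mod 5 = 0

j = 0 (mod 5)


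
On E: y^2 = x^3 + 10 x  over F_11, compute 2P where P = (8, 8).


Doubling: s = (3 x1^2 + a) / (2 y1)
s = (3*8^2 + 10) / (2*8) mod 11 = 3
x3 = s^2 - 2 x1 mod 11 = 3^2 - 2*8 = 4
y3 = s (x1 - x3) - y1 mod 11 = 3 * (8 - 4) - 8 = 4

2P = (4, 4)


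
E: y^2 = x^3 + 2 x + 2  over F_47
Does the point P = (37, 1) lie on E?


Check whether y^2 = x^3 + 2 x + 2 (mod 47) for (x, y) = (37, 1).
LHS: y^2 = 1^2 mod 47 = 1
RHS: x^3 + 2 x + 2 = 37^3 + 2*37 + 2 mod 47 = 16
LHS != RHS

No, not on the curve


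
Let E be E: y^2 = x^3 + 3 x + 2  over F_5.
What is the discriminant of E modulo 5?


4 a^3 + 27 b^2 = 4*3^3 + 27*2^2 = 108 + 108 = 216
Delta = -16 * (216) = -3456
Delta mod 5 = 4

Delta = 4 (mod 5)


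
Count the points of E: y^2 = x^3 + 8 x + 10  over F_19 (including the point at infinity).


For each x in F_19, count y with y^2 = x^3 + 8 x + 10 mod 19:
  x = 1: RHS = 0, y in [0]  -> 1 point(s)
  x = 3: RHS = 4, y in [2, 17]  -> 2 point(s)
  x = 4: RHS = 11, y in [7, 12]  -> 2 point(s)
  x = 5: RHS = 4, y in [2, 17]  -> 2 point(s)
  x = 8: RHS = 16, y in [4, 15]  -> 2 point(s)
  x = 10: RHS = 7, y in [8, 11]  -> 2 point(s)
  x = 11: RHS = 4, y in [2, 17]  -> 2 point(s)
  x = 14: RHS = 16, y in [4, 15]  -> 2 point(s)
  x = 15: RHS = 9, y in [3, 16]  -> 2 point(s)
  x = 16: RHS = 16, y in [4, 15]  -> 2 point(s)
  x = 17: RHS = 5, y in [9, 10]  -> 2 point(s)
  x = 18: RHS = 1, y in [1, 18]  -> 2 point(s)
Affine points: 23. Add the point at infinity: total = 24.

#E(F_19) = 24


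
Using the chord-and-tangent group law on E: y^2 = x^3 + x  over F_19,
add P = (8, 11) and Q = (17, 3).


P != Q, so use the chord formula.
s = (y2 - y1) / (x2 - x1) = (11) / (9) mod 19 = 16
x3 = s^2 - x1 - x2 mod 19 = 16^2 - 8 - 17 = 3
y3 = s (x1 - x3) - y1 mod 19 = 16 * (8 - 3) - 11 = 12

P + Q = (3, 12)


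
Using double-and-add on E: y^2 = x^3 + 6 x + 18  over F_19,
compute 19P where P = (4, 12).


k = 19 = 10011_2 (binary, LSB first: 11001)
Double-and-add from P = (4, 12):
  bit 0 = 1: acc = O + (4, 12) = (4, 12)
  bit 1 = 1: acc = (4, 12) + (3, 14) = (16, 12)
  bit 2 = 0: acc unchanged = (16, 12)
  bit 3 = 0: acc unchanged = (16, 12)
  bit 4 = 1: acc = (16, 12) + (7, 2) = (16, 7)

19P = (16, 7)


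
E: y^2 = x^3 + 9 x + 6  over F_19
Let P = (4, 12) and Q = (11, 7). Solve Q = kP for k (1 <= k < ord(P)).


Enumerate multiples of P until we hit Q = (11, 7):
  1P = (4, 12)
  2P = (11, 7)
Match found at i = 2.

k = 2


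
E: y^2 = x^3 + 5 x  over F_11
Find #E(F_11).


For each x in F_11, count y with y^2 = x^3 + 5 x + 0 mod 11:
  x = 0: RHS = 0, y in [0]  -> 1 point(s)
  x = 3: RHS = 9, y in [3, 8]  -> 2 point(s)
  x = 6: RHS = 4, y in [2, 9]  -> 2 point(s)
  x = 7: RHS = 4, y in [2, 9]  -> 2 point(s)
  x = 9: RHS = 4, y in [2, 9]  -> 2 point(s)
  x = 10: RHS = 5, y in [4, 7]  -> 2 point(s)
Affine points: 11. Add the point at infinity: total = 12.

#E(F_11) = 12


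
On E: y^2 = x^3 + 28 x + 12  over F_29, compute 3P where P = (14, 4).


k = 3 = 11_2 (binary, LSB first: 11)
Double-and-add from P = (14, 4):
  bit 0 = 1: acc = O + (14, 4) = (14, 4)
  bit 1 = 1: acc = (14, 4) + (14, 25) = O

3P = O


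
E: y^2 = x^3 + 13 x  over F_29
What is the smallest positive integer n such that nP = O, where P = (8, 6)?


Compute successive multiples of P until we hit O:
  1P = (8, 6)
  2P = (9, 18)
  3P = (11, 16)
  4P = (5, 4)
  5P = (10, 12)
  6P = (20, 16)
  7P = (17, 1)
  8P = (24, 19)
  ... (continuing to 20P)
  20P = O

ord(P) = 20


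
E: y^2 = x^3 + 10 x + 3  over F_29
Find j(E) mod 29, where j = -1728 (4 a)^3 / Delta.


Delta = -16(4 a^3 + 27 b^2) mod 29 = 1
-1728 * (4 a)^3 = -1728 * (4*10)^3 mod 29 = 22
j = 22 * 1^(-1) mod 29 = 22

j = 22 (mod 29)


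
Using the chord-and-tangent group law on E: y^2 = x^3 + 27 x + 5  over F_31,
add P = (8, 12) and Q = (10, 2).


P != Q, so use the chord formula.
s = (y2 - y1) / (x2 - x1) = (21) / (2) mod 31 = 26
x3 = s^2 - x1 - x2 mod 31 = 26^2 - 8 - 10 = 7
y3 = s (x1 - x3) - y1 mod 31 = 26 * (8 - 7) - 12 = 14

P + Q = (7, 14)


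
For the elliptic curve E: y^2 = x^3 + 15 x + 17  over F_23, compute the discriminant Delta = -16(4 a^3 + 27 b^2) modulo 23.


4 a^3 + 27 b^2 = 4*15^3 + 27*17^2 = 13500 + 7803 = 21303
Delta = -16 * (21303) = -340848
Delta mod 23 = 12

Delta = 12 (mod 23)


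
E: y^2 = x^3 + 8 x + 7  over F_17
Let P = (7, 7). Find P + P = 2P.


Doubling: s = (3 x1^2 + a) / (2 y1)
s = (3*7^2 + 8) / (2*7) mod 17 = 5
x3 = s^2 - 2 x1 mod 17 = 5^2 - 2*7 = 11
y3 = s (x1 - x3) - y1 mod 17 = 5 * (7 - 11) - 7 = 7

2P = (11, 7)


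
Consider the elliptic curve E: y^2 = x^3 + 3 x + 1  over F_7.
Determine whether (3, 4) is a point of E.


Check whether y^2 = x^3 + 3 x + 1 (mod 7) for (x, y) = (3, 4).
LHS: y^2 = 4^2 mod 7 = 2
RHS: x^3 + 3 x + 1 = 3^3 + 3*3 + 1 mod 7 = 2
LHS = RHS

Yes, on the curve


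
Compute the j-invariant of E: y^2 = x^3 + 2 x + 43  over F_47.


Delta = -16(4 a^3 + 27 b^2) mod 47 = 2
-1728 * (4 a)^3 = -1728 * (4*2)^3 mod 47 = 39
j = 39 * 2^(-1) mod 47 = 43

j = 43 (mod 47)


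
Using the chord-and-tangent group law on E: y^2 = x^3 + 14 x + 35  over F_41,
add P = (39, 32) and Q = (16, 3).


P != Q, so use the chord formula.
s = (y2 - y1) / (x2 - x1) = (12) / (18) mod 41 = 28
x3 = s^2 - x1 - x2 mod 41 = 28^2 - 39 - 16 = 32
y3 = s (x1 - x3) - y1 mod 41 = 28 * (39 - 32) - 32 = 0

P + Q = (32, 0)


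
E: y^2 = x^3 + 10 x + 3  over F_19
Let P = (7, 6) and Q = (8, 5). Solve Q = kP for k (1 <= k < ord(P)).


Enumerate multiples of P until we hit Q = (8, 5):
  1P = (7, 6)
  2P = (9, 9)
  3P = (10, 18)
  4P = (18, 7)
  5P = (5, 8)
  6P = (8, 14)
  7P = (11, 0)
  8P = (8, 5)
Match found at i = 8.

k = 8


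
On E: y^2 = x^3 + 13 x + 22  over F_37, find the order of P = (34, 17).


Compute successive multiples of P until we hit O:
  1P = (34, 17)
  2P = (7, 30)
  3P = (21, 11)
  4P = (26, 18)
  5P = (25, 5)
  6P = (25, 32)
  7P = (26, 19)
  8P = (21, 26)
  ... (continuing to 11P)
  11P = O

ord(P) = 11


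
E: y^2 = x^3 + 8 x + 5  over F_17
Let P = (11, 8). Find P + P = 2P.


Doubling: s = (3 x1^2 + a) / (2 y1)
s = (3*11^2 + 8) / (2*8) mod 17 = 3
x3 = s^2 - 2 x1 mod 17 = 3^2 - 2*11 = 4
y3 = s (x1 - x3) - y1 mod 17 = 3 * (11 - 4) - 8 = 13

2P = (4, 13)


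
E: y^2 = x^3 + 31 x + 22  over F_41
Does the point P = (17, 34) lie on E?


Check whether y^2 = x^3 + 31 x + 22 (mod 41) for (x, y) = (17, 34).
LHS: y^2 = 34^2 mod 41 = 8
RHS: x^3 + 31 x + 22 = 17^3 + 31*17 + 22 mod 41 = 9
LHS != RHS

No, not on the curve


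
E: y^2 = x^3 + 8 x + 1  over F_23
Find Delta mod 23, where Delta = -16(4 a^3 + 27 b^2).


4 a^3 + 27 b^2 = 4*8^3 + 27*1^2 = 2048 + 27 = 2075
Delta = -16 * (2075) = -33200
Delta mod 23 = 12

Delta = 12 (mod 23)


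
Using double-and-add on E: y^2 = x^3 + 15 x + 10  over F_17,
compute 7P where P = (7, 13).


k = 7 = 111_2 (binary, LSB first: 111)
Double-and-add from P = (7, 13):
  bit 0 = 1: acc = O + (7, 13) = (7, 13)
  bit 1 = 1: acc = (7, 13) + (4, 7) = (10, 15)
  bit 2 = 1: acc = (10, 15) + (8, 9) = (8, 8)

7P = (8, 8)


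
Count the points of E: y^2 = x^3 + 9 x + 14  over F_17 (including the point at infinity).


For each x in F_17, count y with y^2 = x^3 + 9 x + 14 mod 17:
  x = 3: RHS = 0, y in [0]  -> 1 point(s)
  x = 9: RHS = 8, y in [5, 12]  -> 2 point(s)
  x = 10: RHS = 16, y in [4, 13]  -> 2 point(s)
  x = 11: RHS = 16, y in [4, 13]  -> 2 point(s)
  x = 13: RHS = 16, y in [4, 13]  -> 2 point(s)
  x = 16: RHS = 4, y in [2, 15]  -> 2 point(s)
Affine points: 11. Add the point at infinity: total = 12.

#E(F_17) = 12


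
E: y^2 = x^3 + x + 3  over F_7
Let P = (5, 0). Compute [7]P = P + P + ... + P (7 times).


k = 7 = 111_2 (binary, LSB first: 111)
Double-and-add from P = (5, 0):
  bit 0 = 1: acc = O + (5, 0) = (5, 0)
  bit 1 = 1: acc = (5, 0) + O = (5, 0)
  bit 2 = 1: acc = (5, 0) + O = (5, 0)

7P = (5, 0)


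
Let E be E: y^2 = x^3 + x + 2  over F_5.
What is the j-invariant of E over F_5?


Delta = -16(4 a^3 + 27 b^2) mod 5 = 3
-1728 * (4 a)^3 = -1728 * (4*1)^3 mod 5 = 3
j = 3 * 3^(-1) mod 5 = 1

j = 1 (mod 5)


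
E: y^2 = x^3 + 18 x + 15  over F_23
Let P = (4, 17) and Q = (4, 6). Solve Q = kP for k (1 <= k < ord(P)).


Enumerate multiples of P until we hit Q = (4, 6):
  1P = (4, 17)
  2P = (5, 0)
  3P = (4, 6)
Match found at i = 3.

k = 3


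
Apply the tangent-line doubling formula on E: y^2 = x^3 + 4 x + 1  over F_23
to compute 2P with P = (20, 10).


Doubling: s = (3 x1^2 + a) / (2 y1)
s = (3*20^2 + 4) / (2*10) mod 23 = 5
x3 = s^2 - 2 x1 mod 23 = 5^2 - 2*20 = 8
y3 = s (x1 - x3) - y1 mod 23 = 5 * (20 - 8) - 10 = 4

2P = (8, 4)


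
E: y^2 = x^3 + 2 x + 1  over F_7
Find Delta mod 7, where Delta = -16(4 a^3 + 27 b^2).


4 a^3 + 27 b^2 = 4*2^3 + 27*1^2 = 32 + 27 = 59
Delta = -16 * (59) = -944
Delta mod 7 = 1

Delta = 1 (mod 7)


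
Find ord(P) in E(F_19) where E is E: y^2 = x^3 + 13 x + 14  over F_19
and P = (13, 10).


Compute successive multiples of P until we hit O:
  1P = (13, 10)
  2P = (4, 15)
  3P = (7, 12)
  4P = (16, 10)
  5P = (9, 9)
  6P = (3, 2)
  7P = (12, 6)
  8P = (10, 2)
  ... (continuing to 24P)
  24P = O

ord(P) = 24


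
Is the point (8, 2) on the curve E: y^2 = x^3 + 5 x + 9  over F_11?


Check whether y^2 = x^3 + 5 x + 9 (mod 11) for (x, y) = (8, 2).
LHS: y^2 = 2^2 mod 11 = 4
RHS: x^3 + 5 x + 9 = 8^3 + 5*8 + 9 mod 11 = 0
LHS != RHS

No, not on the curve


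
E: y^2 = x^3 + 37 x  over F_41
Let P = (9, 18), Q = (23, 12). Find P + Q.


P != Q, so use the chord formula.
s = (y2 - y1) / (x2 - x1) = (35) / (14) mod 41 = 23
x3 = s^2 - x1 - x2 mod 41 = 23^2 - 9 - 23 = 5
y3 = s (x1 - x3) - y1 mod 41 = 23 * (9 - 5) - 18 = 33

P + Q = (5, 33)


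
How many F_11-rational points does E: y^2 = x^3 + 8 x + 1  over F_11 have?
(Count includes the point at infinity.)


For each x in F_11, count y with y^2 = x^3 + 8 x + 1 mod 11:
  x = 0: RHS = 1, y in [1, 10]  -> 2 point(s)
  x = 2: RHS = 3, y in [5, 6]  -> 2 point(s)
  x = 4: RHS = 9, y in [3, 8]  -> 2 point(s)
  x = 5: RHS = 1, y in [1, 10]  -> 2 point(s)
  x = 6: RHS = 1, y in [1, 10]  -> 2 point(s)
  x = 7: RHS = 4, y in [2, 9]  -> 2 point(s)
  x = 8: RHS = 5, y in [4, 7]  -> 2 point(s)
  x = 10: RHS = 3, y in [5, 6]  -> 2 point(s)
Affine points: 16. Add the point at infinity: total = 17.

#E(F_11) = 17


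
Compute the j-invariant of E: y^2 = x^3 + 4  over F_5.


Delta = -16(4 a^3 + 27 b^2) mod 5 = 3
-1728 * (4 a)^3 = -1728 * (4*0)^3 mod 5 = 0
j = 0 * 3^(-1) mod 5 = 0

j = 0 (mod 5)


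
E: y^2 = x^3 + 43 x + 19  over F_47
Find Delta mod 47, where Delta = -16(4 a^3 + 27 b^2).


4 a^3 + 27 b^2 = 4*43^3 + 27*19^2 = 318028 + 9747 = 327775
Delta = -16 * (327775) = -5244400
Delta mod 47 = 1

Delta = 1 (mod 47)


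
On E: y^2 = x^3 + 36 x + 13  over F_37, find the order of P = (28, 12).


Compute successive multiples of P until we hit O:
  1P = (28, 12)
  2P = (30, 11)
  3P = (7, 33)
  4P = (3, 0)
  5P = (7, 4)
  6P = (30, 26)
  7P = (28, 25)
  8P = O

ord(P) = 8


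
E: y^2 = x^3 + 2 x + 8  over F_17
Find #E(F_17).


For each x in F_17, count y with y^2 = x^3 + 2 x + 8 mod 17:
  x = 0: RHS = 8, y in [5, 12]  -> 2 point(s)
  x = 6: RHS = 15, y in [7, 10]  -> 2 point(s)
  x = 7: RHS = 8, y in [5, 12]  -> 2 point(s)
  x = 8: RHS = 9, y in [3, 14]  -> 2 point(s)
  x = 10: RHS = 8, y in [5, 12]  -> 2 point(s)
  x = 11: RHS = 1, y in [1, 16]  -> 2 point(s)
  x = 12: RHS = 9, y in [3, 14]  -> 2 point(s)
  x = 13: RHS = 4, y in [2, 15]  -> 2 point(s)
  x = 14: RHS = 9, y in [3, 14]  -> 2 point(s)
  x = 15: RHS = 13, y in [8, 9]  -> 2 point(s)
Affine points: 20. Add the point at infinity: total = 21.

#E(F_17) = 21


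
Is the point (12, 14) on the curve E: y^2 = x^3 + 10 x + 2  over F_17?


Check whether y^2 = x^3 + 10 x + 2 (mod 17) for (x, y) = (12, 14).
LHS: y^2 = 14^2 mod 17 = 9
RHS: x^3 + 10 x + 2 = 12^3 + 10*12 + 2 mod 17 = 14
LHS != RHS

No, not on the curve


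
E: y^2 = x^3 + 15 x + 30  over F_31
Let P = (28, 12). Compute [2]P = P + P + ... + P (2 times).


k = 2 = 10_2 (binary, LSB first: 01)
Double-and-add from P = (28, 12):
  bit 0 = 0: acc unchanged = O
  bit 1 = 1: acc = O + (11, 10) = (11, 10)

2P = (11, 10)


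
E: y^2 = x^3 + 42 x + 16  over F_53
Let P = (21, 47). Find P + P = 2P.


Doubling: s = (3 x1^2 + a) / (2 y1)
s = (3*21^2 + 42) / (2*47) mod 53 = 32
x3 = s^2 - 2 x1 mod 53 = 32^2 - 2*21 = 28
y3 = s (x1 - x3) - y1 mod 53 = 32 * (21 - 28) - 47 = 47

2P = (28, 47)


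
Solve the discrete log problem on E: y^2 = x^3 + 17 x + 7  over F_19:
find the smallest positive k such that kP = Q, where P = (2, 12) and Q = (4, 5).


Enumerate multiples of P until we hit Q = (4, 5):
  1P = (2, 12)
  2P = (0, 11)
  3P = (3, 16)
  4P = (11, 9)
  5P = (4, 14)
  6P = (14, 14)
  7P = (12, 18)
  8P = (16, 10)
  9P = (8, 16)
  10P = (1, 14)
  11P = (1, 5)
  12P = (8, 3)
  13P = (16, 9)
  14P = (12, 1)
  15P = (14, 5)
  16P = (4, 5)
Match found at i = 16.

k = 16


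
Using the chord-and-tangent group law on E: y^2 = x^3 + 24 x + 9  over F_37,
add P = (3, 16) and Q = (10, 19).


P != Q, so use the chord formula.
s = (y2 - y1) / (x2 - x1) = (3) / (7) mod 37 = 11
x3 = s^2 - x1 - x2 mod 37 = 11^2 - 3 - 10 = 34
y3 = s (x1 - x3) - y1 mod 37 = 11 * (3 - 34) - 16 = 13

P + Q = (34, 13)


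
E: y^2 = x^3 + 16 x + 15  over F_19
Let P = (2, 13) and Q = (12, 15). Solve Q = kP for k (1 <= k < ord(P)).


Enumerate multiples of P until we hit Q = (12, 15):
  1P = (2, 13)
  2P = (12, 4)
  3P = (6, 2)
  4P = (15, 18)
  5P = (18, 13)
  6P = (18, 6)
  7P = (15, 1)
  8P = (6, 17)
  9P = (12, 15)
Match found at i = 9.

k = 9


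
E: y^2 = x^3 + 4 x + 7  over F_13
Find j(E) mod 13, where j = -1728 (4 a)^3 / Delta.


Delta = -16(4 a^3 + 27 b^2) mod 13 = 8
-1728 * (4 a)^3 = -1728 * (4*4)^3 mod 13 = 1
j = 1 * 8^(-1) mod 13 = 5

j = 5 (mod 13)


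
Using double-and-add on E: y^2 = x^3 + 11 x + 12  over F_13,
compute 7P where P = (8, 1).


k = 7 = 111_2 (binary, LSB first: 111)
Double-and-add from P = (8, 1):
  bit 0 = 1: acc = O + (8, 1) = (8, 1)
  bit 1 = 1: acc = (8, 1) + (0, 5) = (2, 9)
  bit 2 = 1: acc = (2, 9) + (12, 0) = (8, 12)

7P = (8, 12)


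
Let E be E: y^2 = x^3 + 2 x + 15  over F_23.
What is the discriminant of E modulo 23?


4 a^3 + 27 b^2 = 4*2^3 + 27*15^2 = 32 + 6075 = 6107
Delta = -16 * (6107) = -97712
Delta mod 23 = 15

Delta = 15 (mod 23)


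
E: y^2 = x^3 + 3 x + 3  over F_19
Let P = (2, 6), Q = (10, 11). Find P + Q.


P != Q, so use the chord formula.
s = (y2 - y1) / (x2 - x1) = (5) / (8) mod 19 = 3
x3 = s^2 - x1 - x2 mod 19 = 3^2 - 2 - 10 = 16
y3 = s (x1 - x3) - y1 mod 19 = 3 * (2 - 16) - 6 = 9

P + Q = (16, 9)


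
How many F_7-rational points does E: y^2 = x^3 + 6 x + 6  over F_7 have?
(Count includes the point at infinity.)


For each x in F_7, count y with y^2 = x^3 + 6 x + 6 mod 7:
  x = 3: RHS = 2, y in [3, 4]  -> 2 point(s)
  x = 5: RHS = 0, y in [0]  -> 1 point(s)
Affine points: 3. Add the point at infinity: total = 4.

#E(F_7) = 4


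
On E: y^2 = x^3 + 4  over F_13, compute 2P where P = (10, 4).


Doubling: s = (3 x1^2 + a) / (2 y1)
s = (3*10^2 + 0) / (2*4) mod 13 = 5
x3 = s^2 - 2 x1 mod 13 = 5^2 - 2*10 = 5
y3 = s (x1 - x3) - y1 mod 13 = 5 * (10 - 5) - 4 = 8

2P = (5, 8)


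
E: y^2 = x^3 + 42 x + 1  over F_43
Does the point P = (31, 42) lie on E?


Check whether y^2 = x^3 + 42 x + 1 (mod 43) for (x, y) = (31, 42).
LHS: y^2 = 42^2 mod 43 = 1
RHS: x^3 + 42 x + 1 = 31^3 + 42*31 + 1 mod 43 = 5
LHS != RHS

No, not on the curve


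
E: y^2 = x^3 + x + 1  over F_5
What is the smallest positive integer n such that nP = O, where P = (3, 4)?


Compute successive multiples of P until we hit O:
  1P = (3, 4)
  2P = (0, 4)
  3P = (2, 1)
  4P = (4, 3)
  5P = (4, 2)
  6P = (2, 4)
  7P = (0, 1)
  8P = (3, 1)
  ... (continuing to 9P)
  9P = O

ord(P) = 9


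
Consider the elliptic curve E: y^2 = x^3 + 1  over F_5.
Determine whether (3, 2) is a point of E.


Check whether y^2 = x^3 + 0 x + 1 (mod 5) for (x, y) = (3, 2).
LHS: y^2 = 2^2 mod 5 = 4
RHS: x^3 + 0 x + 1 = 3^3 + 0*3 + 1 mod 5 = 3
LHS != RHS

No, not on the curve
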